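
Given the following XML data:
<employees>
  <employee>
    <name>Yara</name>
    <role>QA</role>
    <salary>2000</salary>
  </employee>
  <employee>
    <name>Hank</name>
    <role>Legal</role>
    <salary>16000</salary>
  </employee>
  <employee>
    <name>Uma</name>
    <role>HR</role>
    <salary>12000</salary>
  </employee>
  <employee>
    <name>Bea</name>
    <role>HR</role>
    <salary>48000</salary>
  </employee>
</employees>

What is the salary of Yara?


Searching for <employee> with <name>Yara</name>
Found at position 1
<salary>2000</salary>

ANSWER: 2000


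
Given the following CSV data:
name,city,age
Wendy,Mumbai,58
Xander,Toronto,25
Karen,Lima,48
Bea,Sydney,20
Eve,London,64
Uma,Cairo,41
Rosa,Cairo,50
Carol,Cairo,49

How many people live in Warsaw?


Scanning city column for 'Warsaw':
Total matches: 0

ANSWER: 0


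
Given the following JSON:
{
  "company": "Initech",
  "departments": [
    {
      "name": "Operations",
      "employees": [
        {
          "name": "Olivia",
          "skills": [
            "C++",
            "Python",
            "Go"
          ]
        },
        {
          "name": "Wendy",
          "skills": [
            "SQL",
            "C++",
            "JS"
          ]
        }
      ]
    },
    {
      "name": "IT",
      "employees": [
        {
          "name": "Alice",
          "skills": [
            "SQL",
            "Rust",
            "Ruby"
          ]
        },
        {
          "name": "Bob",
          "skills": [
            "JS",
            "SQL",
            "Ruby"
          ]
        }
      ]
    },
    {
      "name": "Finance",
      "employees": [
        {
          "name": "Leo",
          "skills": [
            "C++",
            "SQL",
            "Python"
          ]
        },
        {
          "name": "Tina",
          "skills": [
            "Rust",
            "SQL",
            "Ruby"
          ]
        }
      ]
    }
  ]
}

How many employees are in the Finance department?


Path: departments[2].employees
Count: 2

ANSWER: 2


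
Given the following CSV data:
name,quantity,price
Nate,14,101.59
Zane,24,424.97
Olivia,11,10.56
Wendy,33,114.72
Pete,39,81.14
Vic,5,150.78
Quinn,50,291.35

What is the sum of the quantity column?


Values in 'quantity' column:
  Row 1: 14
  Row 2: 24
  Row 3: 11
  Row 4: 33
  Row 5: 39
  Row 6: 5
  Row 7: 50
Sum = 14 + 24 + 11 + 33 + 39 + 5 + 50 = 176

ANSWER: 176


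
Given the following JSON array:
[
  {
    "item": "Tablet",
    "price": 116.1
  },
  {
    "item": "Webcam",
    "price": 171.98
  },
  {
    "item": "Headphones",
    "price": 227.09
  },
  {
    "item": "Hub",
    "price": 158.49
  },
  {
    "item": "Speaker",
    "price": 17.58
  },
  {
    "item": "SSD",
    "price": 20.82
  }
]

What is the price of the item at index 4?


Array index 4 -> Speaker
price = 17.58

ANSWER: 17.58


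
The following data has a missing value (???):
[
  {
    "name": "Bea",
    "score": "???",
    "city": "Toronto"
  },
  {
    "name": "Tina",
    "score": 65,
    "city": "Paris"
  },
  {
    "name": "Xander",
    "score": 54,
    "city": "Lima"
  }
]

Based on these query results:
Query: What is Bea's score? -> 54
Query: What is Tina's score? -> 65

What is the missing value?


The missing value is Bea's score
From query: Bea's score = 54

ANSWER: 54


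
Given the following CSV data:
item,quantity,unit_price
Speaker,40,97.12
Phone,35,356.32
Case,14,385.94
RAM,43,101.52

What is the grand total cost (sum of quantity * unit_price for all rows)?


Computing row totals:
  Speaker: 40 * 97.12 = 3884.8
  Phone: 35 * 356.32 = 12471.2
  Case: 14 * 385.94 = 5403.16
  RAM: 43 * 101.52 = 4365.36
Grand total = 3884.8 + 12471.2 + 5403.16 + 4365.36 = 26124.52

ANSWER: 26124.52


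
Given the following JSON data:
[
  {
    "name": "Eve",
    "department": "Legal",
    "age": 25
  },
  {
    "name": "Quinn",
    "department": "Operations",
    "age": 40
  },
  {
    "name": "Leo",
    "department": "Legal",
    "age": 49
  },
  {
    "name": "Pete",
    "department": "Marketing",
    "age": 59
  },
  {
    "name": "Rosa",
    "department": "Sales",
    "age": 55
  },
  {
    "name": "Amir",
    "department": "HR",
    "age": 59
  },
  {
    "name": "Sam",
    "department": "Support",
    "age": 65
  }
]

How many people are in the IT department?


Scanning records for department = IT
  No matches found
Count: 0

ANSWER: 0


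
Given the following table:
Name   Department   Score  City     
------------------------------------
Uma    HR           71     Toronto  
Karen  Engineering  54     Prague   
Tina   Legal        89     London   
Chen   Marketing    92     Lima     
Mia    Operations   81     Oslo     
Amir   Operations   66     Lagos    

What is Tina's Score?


Row 3: Tina
Score = 89

ANSWER: 89


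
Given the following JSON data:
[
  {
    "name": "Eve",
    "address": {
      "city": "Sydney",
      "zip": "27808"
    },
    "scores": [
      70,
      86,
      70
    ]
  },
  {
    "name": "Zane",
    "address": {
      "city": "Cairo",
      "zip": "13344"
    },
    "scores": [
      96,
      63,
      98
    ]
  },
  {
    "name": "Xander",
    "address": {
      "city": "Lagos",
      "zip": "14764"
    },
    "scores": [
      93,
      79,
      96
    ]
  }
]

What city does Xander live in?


Path: records[2].address.city
Value: Lagos

ANSWER: Lagos


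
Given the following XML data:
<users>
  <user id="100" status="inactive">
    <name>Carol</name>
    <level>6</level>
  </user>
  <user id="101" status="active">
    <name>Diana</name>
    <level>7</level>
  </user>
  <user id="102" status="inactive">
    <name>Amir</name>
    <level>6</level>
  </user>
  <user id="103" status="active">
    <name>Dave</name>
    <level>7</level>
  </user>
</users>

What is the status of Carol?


Finding user with name = Carol
user id="100" status="inactive"

ANSWER: inactive


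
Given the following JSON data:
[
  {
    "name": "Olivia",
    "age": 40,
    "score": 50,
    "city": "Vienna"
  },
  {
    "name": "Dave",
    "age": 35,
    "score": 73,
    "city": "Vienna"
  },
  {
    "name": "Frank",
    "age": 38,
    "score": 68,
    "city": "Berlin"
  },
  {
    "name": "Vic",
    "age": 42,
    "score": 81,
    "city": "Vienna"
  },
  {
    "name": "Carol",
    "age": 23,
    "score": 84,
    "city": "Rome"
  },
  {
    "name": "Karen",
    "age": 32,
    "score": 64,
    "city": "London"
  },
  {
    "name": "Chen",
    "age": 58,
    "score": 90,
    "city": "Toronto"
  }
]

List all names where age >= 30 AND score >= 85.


Checking both conditions:
  Olivia (age=40, score=50) -> no
  Dave (age=35, score=73) -> no
  Frank (age=38, score=68) -> no
  Vic (age=42, score=81) -> no
  Carol (age=23, score=84) -> no
  Karen (age=32, score=64) -> no
  Chen (age=58, score=90) -> YES


ANSWER: Chen


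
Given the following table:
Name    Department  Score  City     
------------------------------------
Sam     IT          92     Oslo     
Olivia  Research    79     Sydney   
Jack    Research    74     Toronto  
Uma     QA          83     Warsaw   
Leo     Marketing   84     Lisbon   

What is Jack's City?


Row 3: Jack
City = Toronto

ANSWER: Toronto


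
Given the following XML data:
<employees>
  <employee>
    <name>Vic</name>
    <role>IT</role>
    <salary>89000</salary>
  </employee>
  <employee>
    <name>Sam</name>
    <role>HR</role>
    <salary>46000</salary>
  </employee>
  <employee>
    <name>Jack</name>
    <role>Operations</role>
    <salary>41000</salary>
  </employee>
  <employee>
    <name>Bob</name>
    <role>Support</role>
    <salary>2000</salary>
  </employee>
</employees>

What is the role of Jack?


Searching for <employee> with <name>Jack</name>
Found at position 3
<role>Operations</role>

ANSWER: Operations


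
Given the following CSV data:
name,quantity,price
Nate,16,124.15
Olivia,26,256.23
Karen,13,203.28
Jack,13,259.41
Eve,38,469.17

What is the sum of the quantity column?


Values in 'quantity' column:
  Row 1: 16
  Row 2: 26
  Row 3: 13
  Row 4: 13
  Row 5: 38
Sum = 16 + 26 + 13 + 13 + 38 = 106

ANSWER: 106


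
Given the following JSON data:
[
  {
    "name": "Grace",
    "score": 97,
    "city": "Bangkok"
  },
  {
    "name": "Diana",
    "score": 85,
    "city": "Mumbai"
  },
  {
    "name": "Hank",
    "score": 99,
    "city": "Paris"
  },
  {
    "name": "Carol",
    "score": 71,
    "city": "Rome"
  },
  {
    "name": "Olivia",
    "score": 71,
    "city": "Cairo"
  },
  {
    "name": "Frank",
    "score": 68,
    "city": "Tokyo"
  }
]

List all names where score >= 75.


Filtering records where score >= 75:
  Grace (score=97) -> YES
  Diana (score=85) -> YES
  Hank (score=99) -> YES
  Carol (score=71) -> no
  Olivia (score=71) -> no
  Frank (score=68) -> no


ANSWER: Grace, Diana, Hank


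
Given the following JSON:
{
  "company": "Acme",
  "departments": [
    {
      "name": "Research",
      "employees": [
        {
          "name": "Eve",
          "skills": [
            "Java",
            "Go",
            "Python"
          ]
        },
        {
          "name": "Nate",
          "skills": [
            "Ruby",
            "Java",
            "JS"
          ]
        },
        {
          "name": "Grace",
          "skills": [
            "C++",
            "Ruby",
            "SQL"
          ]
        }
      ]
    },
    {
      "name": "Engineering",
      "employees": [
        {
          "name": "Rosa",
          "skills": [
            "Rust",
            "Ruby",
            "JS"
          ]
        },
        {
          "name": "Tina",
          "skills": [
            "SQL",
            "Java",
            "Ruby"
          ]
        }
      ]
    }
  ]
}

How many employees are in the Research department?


Path: departments[0].employees
Count: 3

ANSWER: 3


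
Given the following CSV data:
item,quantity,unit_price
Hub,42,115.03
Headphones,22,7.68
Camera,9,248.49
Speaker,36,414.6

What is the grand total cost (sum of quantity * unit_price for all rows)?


Computing row totals:
  Hub: 42 * 115.03 = 4831.26
  Headphones: 22 * 7.68 = 168.96
  Camera: 9 * 248.49 = 2236.41
  Speaker: 36 * 414.6 = 14925.6
Grand total = 4831.26 + 168.96 + 2236.41 + 14925.6 = 22162.23

ANSWER: 22162.23


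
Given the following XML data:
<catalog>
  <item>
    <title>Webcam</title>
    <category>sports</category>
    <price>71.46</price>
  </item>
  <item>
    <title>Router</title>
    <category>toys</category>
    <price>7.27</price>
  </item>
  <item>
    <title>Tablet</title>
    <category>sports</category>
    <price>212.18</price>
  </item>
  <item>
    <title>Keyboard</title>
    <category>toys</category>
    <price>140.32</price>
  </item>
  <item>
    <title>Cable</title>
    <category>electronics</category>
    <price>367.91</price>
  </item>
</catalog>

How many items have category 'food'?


Scanning <item> elements for <category>food</category>:
Count: 0

ANSWER: 0


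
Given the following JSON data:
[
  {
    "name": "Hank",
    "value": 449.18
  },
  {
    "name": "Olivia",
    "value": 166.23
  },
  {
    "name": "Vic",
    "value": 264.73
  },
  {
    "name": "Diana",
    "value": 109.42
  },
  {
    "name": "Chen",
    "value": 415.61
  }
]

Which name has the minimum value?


Comparing values:
  Hank: 449.18
  Olivia: 166.23
  Vic: 264.73
  Diana: 109.42
  Chen: 415.61
Minimum: Diana (109.42)

ANSWER: Diana


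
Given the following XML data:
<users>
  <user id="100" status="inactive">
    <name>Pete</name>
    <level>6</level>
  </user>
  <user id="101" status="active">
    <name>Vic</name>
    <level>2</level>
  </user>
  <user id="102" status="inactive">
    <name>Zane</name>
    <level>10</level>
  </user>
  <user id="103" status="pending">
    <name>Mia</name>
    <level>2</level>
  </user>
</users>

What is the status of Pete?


Finding user with name = Pete
user id="100" status="inactive"

ANSWER: inactive


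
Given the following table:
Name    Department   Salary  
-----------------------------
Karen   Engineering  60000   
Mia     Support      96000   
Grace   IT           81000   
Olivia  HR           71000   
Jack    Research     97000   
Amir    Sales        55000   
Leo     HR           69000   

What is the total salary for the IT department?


IT department members:
  Grace: 81000
Total = 81000 = 81000

ANSWER: 81000


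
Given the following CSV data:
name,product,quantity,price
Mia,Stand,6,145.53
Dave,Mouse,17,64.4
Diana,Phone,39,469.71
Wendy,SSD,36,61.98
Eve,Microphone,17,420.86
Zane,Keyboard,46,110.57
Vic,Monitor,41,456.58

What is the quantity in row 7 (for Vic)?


Row 7: Vic
Column 'quantity' = 41

ANSWER: 41


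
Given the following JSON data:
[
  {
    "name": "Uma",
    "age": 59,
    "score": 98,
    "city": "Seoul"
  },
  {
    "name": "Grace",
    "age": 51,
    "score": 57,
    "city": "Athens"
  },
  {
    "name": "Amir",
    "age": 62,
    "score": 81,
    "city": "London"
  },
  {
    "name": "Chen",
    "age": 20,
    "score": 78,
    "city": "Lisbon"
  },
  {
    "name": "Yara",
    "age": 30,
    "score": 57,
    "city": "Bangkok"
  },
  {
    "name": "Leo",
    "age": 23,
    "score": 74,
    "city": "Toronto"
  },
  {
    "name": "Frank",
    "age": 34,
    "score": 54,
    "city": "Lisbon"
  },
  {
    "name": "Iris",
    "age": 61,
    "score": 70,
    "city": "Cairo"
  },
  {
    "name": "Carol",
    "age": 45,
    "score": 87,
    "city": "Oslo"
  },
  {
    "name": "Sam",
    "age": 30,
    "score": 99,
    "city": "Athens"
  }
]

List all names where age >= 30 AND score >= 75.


Checking both conditions:
  Uma (age=59, score=98) -> YES
  Grace (age=51, score=57) -> no
  Amir (age=62, score=81) -> YES
  Chen (age=20, score=78) -> no
  Yara (age=30, score=57) -> no
  Leo (age=23, score=74) -> no
  Frank (age=34, score=54) -> no
  Iris (age=61, score=70) -> no
  Carol (age=45, score=87) -> YES
  Sam (age=30, score=99) -> YES


ANSWER: Uma, Amir, Carol, Sam


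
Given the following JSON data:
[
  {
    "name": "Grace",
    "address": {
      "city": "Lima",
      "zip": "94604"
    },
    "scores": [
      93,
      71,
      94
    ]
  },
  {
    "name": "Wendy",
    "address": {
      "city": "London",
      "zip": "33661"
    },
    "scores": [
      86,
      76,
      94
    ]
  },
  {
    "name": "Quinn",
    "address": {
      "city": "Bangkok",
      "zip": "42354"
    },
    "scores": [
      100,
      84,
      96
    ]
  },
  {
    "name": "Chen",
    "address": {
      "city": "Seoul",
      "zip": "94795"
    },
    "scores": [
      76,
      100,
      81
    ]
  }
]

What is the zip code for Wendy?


Path: records[1].address.zip
Value: 33661

ANSWER: 33661


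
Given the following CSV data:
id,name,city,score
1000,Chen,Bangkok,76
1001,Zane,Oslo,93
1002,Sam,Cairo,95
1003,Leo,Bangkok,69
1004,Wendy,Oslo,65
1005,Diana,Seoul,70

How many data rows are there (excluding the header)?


Counting rows (excluding header):
Header: id,name,city,score
Data rows: 6

ANSWER: 6


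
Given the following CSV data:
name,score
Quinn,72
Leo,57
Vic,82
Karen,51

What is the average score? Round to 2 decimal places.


Scores: 72, 57, 82, 51
Sum = 262
Count = 4
Average = 262 / 4 = 65.50

ANSWER: 65.50


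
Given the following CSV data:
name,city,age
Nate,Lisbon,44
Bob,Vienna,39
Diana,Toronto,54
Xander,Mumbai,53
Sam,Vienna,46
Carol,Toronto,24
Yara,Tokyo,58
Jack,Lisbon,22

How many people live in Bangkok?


Scanning city column for 'Bangkok':
Total matches: 0

ANSWER: 0


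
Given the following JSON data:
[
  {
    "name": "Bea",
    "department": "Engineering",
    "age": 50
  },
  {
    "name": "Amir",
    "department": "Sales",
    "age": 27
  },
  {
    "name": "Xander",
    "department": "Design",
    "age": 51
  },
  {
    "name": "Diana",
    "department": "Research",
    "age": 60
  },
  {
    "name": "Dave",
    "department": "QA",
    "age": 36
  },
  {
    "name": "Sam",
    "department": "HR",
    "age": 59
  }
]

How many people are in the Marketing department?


Scanning records for department = Marketing
  No matches found
Count: 0

ANSWER: 0


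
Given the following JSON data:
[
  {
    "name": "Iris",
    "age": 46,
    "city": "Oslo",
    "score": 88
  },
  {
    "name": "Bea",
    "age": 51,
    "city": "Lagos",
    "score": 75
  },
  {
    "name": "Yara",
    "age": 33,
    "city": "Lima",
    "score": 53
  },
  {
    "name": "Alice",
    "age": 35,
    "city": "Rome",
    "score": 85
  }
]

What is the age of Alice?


Looking up record where name = Alice
Record index: 3
Field 'age' = 35

ANSWER: 35


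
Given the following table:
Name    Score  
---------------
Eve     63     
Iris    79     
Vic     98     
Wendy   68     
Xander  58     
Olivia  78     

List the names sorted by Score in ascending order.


Sorting by Score (ascending):
  Xander: 58
  Eve: 63
  Wendy: 68
  Olivia: 78
  Iris: 79
  Vic: 98


ANSWER: Xander, Eve, Wendy, Olivia, Iris, Vic


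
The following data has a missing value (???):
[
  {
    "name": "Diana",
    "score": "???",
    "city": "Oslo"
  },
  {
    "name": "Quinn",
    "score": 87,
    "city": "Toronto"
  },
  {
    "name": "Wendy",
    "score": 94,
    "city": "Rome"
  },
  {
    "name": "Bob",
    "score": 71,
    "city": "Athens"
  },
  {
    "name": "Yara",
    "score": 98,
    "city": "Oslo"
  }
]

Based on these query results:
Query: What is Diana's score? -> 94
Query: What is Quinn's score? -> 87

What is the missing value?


The missing value is Diana's score
From query: Diana's score = 94

ANSWER: 94


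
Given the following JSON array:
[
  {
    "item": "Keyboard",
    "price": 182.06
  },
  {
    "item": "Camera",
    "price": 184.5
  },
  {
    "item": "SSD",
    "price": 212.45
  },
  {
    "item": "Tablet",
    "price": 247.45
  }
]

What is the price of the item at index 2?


Array index 2 -> SSD
price = 212.45

ANSWER: 212.45


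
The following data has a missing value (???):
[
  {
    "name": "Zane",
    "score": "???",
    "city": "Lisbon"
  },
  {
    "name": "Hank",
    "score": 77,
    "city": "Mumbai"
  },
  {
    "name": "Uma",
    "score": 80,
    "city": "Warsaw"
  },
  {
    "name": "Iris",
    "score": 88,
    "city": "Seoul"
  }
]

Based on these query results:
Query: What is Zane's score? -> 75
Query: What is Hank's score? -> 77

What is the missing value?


The missing value is Zane's score
From query: Zane's score = 75

ANSWER: 75


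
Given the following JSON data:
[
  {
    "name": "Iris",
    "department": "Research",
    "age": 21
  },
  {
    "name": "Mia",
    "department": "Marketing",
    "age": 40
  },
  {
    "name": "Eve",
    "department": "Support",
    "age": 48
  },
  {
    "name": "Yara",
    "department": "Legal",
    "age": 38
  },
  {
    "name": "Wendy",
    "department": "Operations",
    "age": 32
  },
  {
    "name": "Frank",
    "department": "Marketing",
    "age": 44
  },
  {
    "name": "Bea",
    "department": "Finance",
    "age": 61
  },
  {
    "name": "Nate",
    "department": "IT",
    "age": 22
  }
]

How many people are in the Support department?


Scanning records for department = Support
  Record 2: Eve
Count: 1

ANSWER: 1


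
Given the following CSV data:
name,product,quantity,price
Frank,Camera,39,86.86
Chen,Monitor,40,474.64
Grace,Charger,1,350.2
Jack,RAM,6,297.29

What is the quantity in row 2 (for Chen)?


Row 2: Chen
Column 'quantity' = 40

ANSWER: 40


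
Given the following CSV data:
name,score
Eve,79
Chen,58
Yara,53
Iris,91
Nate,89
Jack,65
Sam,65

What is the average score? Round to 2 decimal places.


Scores: 79, 58, 53, 91, 89, 65, 65
Sum = 500
Count = 7
Average = 500 / 7 = 71.43

ANSWER: 71.43


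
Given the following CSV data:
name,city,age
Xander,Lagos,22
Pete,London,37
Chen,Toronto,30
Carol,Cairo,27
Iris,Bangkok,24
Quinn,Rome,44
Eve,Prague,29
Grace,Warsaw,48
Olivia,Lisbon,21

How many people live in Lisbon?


Scanning city column for 'Lisbon':
  Row 9: Olivia -> MATCH
Total matches: 1

ANSWER: 1


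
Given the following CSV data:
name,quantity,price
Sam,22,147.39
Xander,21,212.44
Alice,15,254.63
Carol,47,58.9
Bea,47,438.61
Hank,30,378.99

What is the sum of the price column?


Values in 'price' column:
  Row 1: 147.39
  Row 2: 212.44
  Row 3: 254.63
  Row 4: 58.9
  Row 5: 438.61
  Row 6: 378.99
Sum = 147.39 + 212.44 + 254.63 + 58.9 + 438.61 + 378.99 = 1490.96

ANSWER: 1490.96


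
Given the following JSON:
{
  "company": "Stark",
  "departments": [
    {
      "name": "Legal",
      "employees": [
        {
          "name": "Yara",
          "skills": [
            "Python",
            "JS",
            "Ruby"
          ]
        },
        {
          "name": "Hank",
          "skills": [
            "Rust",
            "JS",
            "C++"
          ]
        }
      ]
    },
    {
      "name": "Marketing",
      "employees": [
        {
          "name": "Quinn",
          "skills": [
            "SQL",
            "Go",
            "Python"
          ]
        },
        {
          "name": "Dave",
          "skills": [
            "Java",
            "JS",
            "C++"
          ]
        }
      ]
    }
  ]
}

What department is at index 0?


Path: departments[0].name
Value: Legal

ANSWER: Legal


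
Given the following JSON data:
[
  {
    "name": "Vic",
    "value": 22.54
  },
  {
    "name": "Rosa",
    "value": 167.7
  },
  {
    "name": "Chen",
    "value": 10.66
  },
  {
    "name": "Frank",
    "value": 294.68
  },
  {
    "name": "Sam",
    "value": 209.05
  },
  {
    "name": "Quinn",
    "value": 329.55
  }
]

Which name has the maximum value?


Comparing values:
  Vic: 22.54
  Rosa: 167.7
  Chen: 10.66
  Frank: 294.68
  Sam: 209.05
  Quinn: 329.55
Maximum: Quinn (329.55)

ANSWER: Quinn


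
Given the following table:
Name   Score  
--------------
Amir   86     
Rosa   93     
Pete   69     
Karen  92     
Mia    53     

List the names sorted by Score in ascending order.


Sorting by Score (ascending):
  Mia: 53
  Pete: 69
  Amir: 86
  Karen: 92
  Rosa: 93


ANSWER: Mia, Pete, Amir, Karen, Rosa


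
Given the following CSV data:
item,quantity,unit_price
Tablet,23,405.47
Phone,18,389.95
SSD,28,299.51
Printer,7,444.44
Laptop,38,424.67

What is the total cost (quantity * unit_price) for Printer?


Row: Printer
quantity = 7
unit_price = 444.44
total = 7 * 444.44 = 3111.08

ANSWER: 3111.08


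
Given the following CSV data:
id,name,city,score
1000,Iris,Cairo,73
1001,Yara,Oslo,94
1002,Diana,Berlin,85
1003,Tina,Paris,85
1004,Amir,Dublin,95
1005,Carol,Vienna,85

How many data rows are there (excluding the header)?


Counting rows (excluding header):
Header: id,name,city,score
Data rows: 6

ANSWER: 6


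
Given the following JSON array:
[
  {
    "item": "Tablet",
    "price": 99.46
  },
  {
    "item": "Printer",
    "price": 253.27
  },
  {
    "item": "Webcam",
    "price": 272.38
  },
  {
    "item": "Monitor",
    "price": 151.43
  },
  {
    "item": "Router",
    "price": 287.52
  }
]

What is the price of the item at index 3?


Array index 3 -> Monitor
price = 151.43

ANSWER: 151.43


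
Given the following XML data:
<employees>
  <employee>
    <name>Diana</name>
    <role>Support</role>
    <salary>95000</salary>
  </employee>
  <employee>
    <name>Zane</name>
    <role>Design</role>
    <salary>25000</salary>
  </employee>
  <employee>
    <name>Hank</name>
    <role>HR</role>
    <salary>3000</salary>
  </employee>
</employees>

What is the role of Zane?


Searching for <employee> with <name>Zane</name>
Found at position 2
<role>Design</role>

ANSWER: Design


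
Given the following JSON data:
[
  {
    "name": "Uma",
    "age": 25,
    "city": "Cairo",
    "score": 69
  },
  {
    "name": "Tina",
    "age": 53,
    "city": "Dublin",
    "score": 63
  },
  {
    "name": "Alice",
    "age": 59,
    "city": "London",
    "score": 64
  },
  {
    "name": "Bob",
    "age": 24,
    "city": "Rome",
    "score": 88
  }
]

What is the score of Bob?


Looking up record where name = Bob
Record index: 3
Field 'score' = 88

ANSWER: 88


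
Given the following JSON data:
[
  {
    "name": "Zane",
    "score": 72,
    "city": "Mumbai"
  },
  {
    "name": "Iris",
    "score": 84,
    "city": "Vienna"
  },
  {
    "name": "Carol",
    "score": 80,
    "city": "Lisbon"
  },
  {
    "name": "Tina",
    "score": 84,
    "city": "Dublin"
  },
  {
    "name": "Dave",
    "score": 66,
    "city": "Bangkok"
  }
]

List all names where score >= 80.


Filtering records where score >= 80:
  Zane (score=72) -> no
  Iris (score=84) -> YES
  Carol (score=80) -> YES
  Tina (score=84) -> YES
  Dave (score=66) -> no


ANSWER: Iris, Carol, Tina


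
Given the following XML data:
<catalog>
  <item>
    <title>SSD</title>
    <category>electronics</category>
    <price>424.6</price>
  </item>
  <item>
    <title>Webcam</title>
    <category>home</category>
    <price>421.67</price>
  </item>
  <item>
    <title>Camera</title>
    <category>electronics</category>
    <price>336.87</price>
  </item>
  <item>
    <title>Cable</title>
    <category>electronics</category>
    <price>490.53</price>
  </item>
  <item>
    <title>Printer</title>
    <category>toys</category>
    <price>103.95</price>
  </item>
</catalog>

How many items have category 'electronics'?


Scanning <item> elements for <category>electronics</category>:
  Item 1: SSD -> MATCH
  Item 3: Camera -> MATCH
  Item 4: Cable -> MATCH
Count: 3

ANSWER: 3


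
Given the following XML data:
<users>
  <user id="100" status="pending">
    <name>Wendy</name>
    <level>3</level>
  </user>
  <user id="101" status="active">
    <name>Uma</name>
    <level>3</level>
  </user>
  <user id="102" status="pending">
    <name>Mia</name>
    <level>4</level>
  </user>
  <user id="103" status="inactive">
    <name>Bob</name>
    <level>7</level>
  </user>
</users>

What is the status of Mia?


Finding user with name = Mia
user id="102" status="pending"

ANSWER: pending


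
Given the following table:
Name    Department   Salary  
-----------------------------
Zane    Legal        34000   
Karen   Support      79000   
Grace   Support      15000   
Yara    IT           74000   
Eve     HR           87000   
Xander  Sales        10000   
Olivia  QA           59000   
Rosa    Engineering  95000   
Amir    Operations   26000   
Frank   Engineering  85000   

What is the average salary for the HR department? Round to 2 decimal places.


HR department members:
  Eve: 87000
Sum = 87000
Count = 1
Average = 87000 / 1 = 87000.00

ANSWER: 87000.00


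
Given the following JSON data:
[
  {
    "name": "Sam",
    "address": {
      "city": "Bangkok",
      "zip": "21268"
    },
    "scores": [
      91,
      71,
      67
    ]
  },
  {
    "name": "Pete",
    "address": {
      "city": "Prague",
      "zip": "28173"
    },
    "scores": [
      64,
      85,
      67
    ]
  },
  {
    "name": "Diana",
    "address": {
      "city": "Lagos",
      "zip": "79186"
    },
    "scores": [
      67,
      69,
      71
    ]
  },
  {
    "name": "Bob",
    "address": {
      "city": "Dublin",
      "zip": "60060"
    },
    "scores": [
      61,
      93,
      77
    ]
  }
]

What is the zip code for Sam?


Path: records[0].address.zip
Value: 21268

ANSWER: 21268


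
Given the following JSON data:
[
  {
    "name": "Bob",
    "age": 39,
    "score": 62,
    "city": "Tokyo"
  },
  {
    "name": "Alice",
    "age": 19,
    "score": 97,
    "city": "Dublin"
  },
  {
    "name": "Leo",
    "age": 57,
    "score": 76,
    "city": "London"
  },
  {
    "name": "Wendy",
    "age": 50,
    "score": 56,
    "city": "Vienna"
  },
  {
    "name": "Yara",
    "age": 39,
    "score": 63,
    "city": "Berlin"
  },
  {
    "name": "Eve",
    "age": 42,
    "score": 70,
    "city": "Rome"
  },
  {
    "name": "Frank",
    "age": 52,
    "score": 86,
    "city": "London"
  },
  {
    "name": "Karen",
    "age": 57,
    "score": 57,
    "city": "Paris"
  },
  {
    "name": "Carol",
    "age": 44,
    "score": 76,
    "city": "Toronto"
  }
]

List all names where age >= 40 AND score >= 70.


Checking both conditions:
  Bob (age=39, score=62) -> no
  Alice (age=19, score=97) -> no
  Leo (age=57, score=76) -> YES
  Wendy (age=50, score=56) -> no
  Yara (age=39, score=63) -> no
  Eve (age=42, score=70) -> YES
  Frank (age=52, score=86) -> YES
  Karen (age=57, score=57) -> no
  Carol (age=44, score=76) -> YES


ANSWER: Leo, Eve, Frank, Carol


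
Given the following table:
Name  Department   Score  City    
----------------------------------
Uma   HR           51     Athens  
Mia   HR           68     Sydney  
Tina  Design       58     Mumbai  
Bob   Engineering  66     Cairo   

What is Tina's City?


Row 3: Tina
City = Mumbai

ANSWER: Mumbai


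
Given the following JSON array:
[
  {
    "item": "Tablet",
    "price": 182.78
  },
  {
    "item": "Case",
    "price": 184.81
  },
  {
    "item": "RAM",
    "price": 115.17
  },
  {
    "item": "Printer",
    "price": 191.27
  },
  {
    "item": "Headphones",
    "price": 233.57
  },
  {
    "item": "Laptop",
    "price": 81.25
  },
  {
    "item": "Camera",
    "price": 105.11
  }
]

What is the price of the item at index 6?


Array index 6 -> Camera
price = 105.11

ANSWER: 105.11


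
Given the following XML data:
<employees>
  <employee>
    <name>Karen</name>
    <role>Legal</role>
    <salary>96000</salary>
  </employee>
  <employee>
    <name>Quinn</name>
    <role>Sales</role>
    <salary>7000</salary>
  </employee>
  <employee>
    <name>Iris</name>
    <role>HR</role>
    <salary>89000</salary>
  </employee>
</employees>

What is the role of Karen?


Searching for <employee> with <name>Karen</name>
Found at position 1
<role>Legal</role>

ANSWER: Legal


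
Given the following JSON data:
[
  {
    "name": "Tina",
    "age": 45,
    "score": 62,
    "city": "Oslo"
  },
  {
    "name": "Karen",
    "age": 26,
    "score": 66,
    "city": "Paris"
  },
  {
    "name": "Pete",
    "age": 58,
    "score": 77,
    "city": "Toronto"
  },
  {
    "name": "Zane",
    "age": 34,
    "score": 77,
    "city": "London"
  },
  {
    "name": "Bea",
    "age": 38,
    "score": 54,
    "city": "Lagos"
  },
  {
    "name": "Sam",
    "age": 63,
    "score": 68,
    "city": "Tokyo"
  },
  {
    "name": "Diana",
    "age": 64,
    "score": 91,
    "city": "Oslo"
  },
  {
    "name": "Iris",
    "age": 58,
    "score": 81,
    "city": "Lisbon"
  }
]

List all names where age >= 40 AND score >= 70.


Checking both conditions:
  Tina (age=45, score=62) -> no
  Karen (age=26, score=66) -> no
  Pete (age=58, score=77) -> YES
  Zane (age=34, score=77) -> no
  Bea (age=38, score=54) -> no
  Sam (age=63, score=68) -> no
  Diana (age=64, score=91) -> YES
  Iris (age=58, score=81) -> YES


ANSWER: Pete, Diana, Iris


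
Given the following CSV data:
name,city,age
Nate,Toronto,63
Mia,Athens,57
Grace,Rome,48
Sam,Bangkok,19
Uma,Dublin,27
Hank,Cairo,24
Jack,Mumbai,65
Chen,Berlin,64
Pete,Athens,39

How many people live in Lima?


Scanning city column for 'Lima':
Total matches: 0

ANSWER: 0


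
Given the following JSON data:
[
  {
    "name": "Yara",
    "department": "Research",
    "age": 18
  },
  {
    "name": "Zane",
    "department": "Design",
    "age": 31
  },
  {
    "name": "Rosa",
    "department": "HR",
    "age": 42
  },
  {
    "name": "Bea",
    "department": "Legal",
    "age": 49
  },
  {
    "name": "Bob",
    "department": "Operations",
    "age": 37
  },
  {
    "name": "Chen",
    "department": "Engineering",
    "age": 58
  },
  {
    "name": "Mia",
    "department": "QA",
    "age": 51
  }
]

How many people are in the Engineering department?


Scanning records for department = Engineering
  Record 5: Chen
Count: 1

ANSWER: 1


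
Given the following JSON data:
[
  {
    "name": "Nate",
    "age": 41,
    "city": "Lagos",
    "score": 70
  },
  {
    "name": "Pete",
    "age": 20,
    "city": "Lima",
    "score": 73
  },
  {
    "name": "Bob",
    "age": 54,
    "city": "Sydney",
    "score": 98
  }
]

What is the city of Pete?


Looking up record where name = Pete
Record index: 1
Field 'city' = Lima

ANSWER: Lima


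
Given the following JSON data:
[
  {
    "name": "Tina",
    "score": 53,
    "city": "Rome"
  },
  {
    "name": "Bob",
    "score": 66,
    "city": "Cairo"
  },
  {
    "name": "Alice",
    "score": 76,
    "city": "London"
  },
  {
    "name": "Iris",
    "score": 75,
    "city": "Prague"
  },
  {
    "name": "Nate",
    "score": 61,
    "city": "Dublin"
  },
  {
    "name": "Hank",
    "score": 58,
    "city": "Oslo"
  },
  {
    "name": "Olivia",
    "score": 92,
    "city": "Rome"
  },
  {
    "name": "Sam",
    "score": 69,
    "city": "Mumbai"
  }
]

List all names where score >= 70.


Filtering records where score >= 70:
  Tina (score=53) -> no
  Bob (score=66) -> no
  Alice (score=76) -> YES
  Iris (score=75) -> YES
  Nate (score=61) -> no
  Hank (score=58) -> no
  Olivia (score=92) -> YES
  Sam (score=69) -> no


ANSWER: Alice, Iris, Olivia


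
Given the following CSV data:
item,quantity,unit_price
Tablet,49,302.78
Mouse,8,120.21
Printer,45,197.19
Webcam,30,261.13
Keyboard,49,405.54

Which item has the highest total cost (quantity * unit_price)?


Computing row totals:
  Tablet: 14836.22
  Mouse: 961.68
  Printer: 8873.55
  Webcam: 7833.9
  Keyboard: 19871.46
Maximum: Keyboard (19871.46)

ANSWER: Keyboard


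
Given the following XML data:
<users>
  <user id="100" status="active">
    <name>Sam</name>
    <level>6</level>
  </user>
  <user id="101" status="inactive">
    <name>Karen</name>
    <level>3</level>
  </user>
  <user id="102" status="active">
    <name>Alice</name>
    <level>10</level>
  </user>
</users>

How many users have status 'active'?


Counting users with status='active':
  Sam (id=100) -> MATCH
  Alice (id=102) -> MATCH
Count: 2

ANSWER: 2


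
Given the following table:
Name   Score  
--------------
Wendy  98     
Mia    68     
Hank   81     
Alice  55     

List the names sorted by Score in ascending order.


Sorting by Score (ascending):
  Alice: 55
  Mia: 68
  Hank: 81
  Wendy: 98


ANSWER: Alice, Mia, Hank, Wendy


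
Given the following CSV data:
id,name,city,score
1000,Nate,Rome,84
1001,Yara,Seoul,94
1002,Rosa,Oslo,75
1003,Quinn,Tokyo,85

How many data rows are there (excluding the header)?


Counting rows (excluding header):
Header: id,name,city,score
Data rows: 4

ANSWER: 4


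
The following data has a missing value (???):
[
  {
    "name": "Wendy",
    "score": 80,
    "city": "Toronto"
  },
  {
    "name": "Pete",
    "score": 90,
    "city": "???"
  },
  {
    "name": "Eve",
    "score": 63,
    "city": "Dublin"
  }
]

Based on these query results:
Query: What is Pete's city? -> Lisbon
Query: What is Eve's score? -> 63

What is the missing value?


The missing value is Pete's city
From query: Pete's city = Lisbon

ANSWER: Lisbon


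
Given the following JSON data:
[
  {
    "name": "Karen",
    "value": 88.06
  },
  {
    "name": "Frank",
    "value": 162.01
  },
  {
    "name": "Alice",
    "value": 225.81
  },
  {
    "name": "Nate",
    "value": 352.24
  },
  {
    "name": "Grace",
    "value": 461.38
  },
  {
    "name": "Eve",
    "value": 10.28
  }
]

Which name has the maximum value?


Comparing values:
  Karen: 88.06
  Frank: 162.01
  Alice: 225.81
  Nate: 352.24
  Grace: 461.38
  Eve: 10.28
Maximum: Grace (461.38)

ANSWER: Grace


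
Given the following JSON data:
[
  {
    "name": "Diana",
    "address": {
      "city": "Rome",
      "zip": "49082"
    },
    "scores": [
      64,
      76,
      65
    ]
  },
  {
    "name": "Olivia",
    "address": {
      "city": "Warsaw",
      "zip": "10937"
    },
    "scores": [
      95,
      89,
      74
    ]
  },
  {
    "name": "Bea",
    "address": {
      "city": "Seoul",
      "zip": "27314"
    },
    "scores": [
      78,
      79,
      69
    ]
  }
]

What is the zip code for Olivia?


Path: records[1].address.zip
Value: 10937

ANSWER: 10937


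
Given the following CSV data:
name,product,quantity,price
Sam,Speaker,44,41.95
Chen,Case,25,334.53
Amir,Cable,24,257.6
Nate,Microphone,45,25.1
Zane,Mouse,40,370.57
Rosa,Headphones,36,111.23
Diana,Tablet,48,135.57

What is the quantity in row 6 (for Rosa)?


Row 6: Rosa
Column 'quantity' = 36

ANSWER: 36


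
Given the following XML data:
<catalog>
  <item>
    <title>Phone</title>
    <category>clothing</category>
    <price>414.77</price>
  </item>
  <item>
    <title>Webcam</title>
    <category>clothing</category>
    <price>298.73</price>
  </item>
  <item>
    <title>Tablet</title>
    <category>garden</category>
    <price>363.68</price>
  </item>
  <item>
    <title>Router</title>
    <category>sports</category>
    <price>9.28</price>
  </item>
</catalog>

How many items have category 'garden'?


Scanning <item> elements for <category>garden</category>:
  Item 3: Tablet -> MATCH
Count: 1

ANSWER: 1


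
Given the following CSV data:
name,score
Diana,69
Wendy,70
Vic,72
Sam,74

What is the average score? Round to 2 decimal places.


Scores: 69, 70, 72, 74
Sum = 285
Count = 4
Average = 285 / 4 = 71.25

ANSWER: 71.25


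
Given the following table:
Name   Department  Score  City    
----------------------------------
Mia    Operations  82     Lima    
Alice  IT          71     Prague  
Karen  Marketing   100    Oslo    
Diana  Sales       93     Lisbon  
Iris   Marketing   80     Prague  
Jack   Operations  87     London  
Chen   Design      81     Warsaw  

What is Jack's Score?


Row 6: Jack
Score = 87

ANSWER: 87


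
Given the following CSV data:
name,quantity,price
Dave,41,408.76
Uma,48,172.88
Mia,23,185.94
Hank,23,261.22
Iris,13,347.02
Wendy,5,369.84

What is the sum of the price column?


Values in 'price' column:
  Row 1: 408.76
  Row 2: 172.88
  Row 3: 185.94
  Row 4: 261.22
  Row 5: 347.02
  Row 6: 369.84
Sum = 408.76 + 172.88 + 185.94 + 261.22 + 347.02 + 369.84 = 1745.66

ANSWER: 1745.66


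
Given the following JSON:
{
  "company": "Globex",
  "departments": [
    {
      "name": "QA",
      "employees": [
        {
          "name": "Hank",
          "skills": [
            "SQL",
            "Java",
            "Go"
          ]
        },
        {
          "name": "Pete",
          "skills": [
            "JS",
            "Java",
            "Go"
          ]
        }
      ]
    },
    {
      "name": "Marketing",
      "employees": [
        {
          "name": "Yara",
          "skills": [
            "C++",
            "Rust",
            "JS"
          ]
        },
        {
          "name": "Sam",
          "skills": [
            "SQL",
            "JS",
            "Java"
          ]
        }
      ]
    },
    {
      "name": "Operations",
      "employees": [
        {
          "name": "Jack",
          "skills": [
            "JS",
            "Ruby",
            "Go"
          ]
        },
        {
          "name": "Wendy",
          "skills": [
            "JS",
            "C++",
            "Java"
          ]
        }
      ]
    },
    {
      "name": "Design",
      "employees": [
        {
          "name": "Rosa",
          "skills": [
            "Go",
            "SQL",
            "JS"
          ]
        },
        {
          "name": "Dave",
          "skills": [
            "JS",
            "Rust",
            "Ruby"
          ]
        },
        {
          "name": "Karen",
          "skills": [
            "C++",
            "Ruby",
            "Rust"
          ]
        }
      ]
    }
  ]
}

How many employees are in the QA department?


Path: departments[0].employees
Count: 2

ANSWER: 2


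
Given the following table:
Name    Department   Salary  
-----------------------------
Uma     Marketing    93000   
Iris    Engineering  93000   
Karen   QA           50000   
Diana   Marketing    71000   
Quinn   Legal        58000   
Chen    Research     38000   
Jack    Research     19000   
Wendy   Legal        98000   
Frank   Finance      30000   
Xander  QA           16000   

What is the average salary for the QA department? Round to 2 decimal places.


QA department members:
  Karen: 50000
  Xander: 16000
Sum = 66000
Count = 2
Average = 66000 / 2 = 33000.00

ANSWER: 33000.00
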